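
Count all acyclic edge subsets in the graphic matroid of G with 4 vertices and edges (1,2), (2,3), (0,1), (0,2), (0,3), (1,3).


An independent set in a graphic matroid is an acyclic edge subset.
G has 4 vertices and 6 edges.
Enumerate all 2^6 = 64 subsets, checking for acyclicity.
Total independent sets = 38.

38


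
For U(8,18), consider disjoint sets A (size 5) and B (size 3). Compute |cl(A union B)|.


|A union B| = 5 + 3 = 8 (disjoint).
In U(8,18), cl(S) = S if |S| < 8, else cl(S) = E.
Since 8 >= 8, cl(A union B) = E.
|cl(A union B)| = 18.

18


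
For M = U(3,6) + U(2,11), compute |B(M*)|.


(M1+M2)* = M1* + M2*.
M1* = U(3,6), bases: C(6,3) = 20.
M2* = U(9,11), bases: C(11,9) = 55.
|B(M*)| = 20 * 55 = 1100.

1100


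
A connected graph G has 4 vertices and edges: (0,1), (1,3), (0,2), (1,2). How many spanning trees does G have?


By Kirchhoff's matrix tree theorem, the number of spanning trees equals
the determinant of any cofactor of the Laplacian matrix L.
G has 4 vertices and 4 edges.
Computing the (3 x 3) cofactor determinant gives 3.

3


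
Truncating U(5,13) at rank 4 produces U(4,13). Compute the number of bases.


Truncating U(5,13) to rank 4 gives U(4,13).
Bases of U(4,13) are all 4-element subsets of 13 elements.
Number of bases = C(13,4) = (13 * 12 * 11 * 10) / (1 * 2 * 3 * 4) = 715.

715


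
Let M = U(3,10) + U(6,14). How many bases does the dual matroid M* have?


(M1+M2)* = M1* + M2*.
M1* = U(7,10), bases: C(10,7) = 120.
M2* = U(8,14), bases: C(14,8) = 3003.
|B(M*)| = 120 * 3003 = 360360.

360360


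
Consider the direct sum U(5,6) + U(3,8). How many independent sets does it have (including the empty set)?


For a direct sum, |I(M1+M2)| = |I(M1)| * |I(M2)|.
|I(U(5,6))| = sum C(6,k) for k=0..5 = 63.
|I(U(3,8))| = sum C(8,k) for k=0..3 = 93.
Total = 63 * 93 = 5859.

5859


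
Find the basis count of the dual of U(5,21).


The dual of U(r,n) is U(n-r, n) = U(16,21).
Bases of U(16,21) are all (16)-element subsets.
|B(M*)| = (21 choose 16) = 20349.

20349


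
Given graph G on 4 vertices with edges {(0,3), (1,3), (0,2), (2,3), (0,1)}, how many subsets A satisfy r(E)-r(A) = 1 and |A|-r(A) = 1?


R(x,y) = sum over A in 2^E of x^(r(E)-r(A)) * y^(|A|-r(A)).
G has 4 vertices, 5 edges. r(E) = 3.
Enumerate all 2^5 = 32 subsets.
Count subsets with r(E)-r(A)=1 and |A|-r(A)=1: 2.

2


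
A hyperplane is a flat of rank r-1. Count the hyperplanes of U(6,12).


Hyperplanes of U(6,12) are flats of rank 5.
In a uniform matroid, these are exactly the (5)-element subsets.
Count = C(12,5) = 792.

792


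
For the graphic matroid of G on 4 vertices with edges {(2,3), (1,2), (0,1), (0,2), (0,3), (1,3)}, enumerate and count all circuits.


A circuit in a graphic matroid = edge set of a simple cycle.
G has 4 vertices and 6 edges.
Enumerating all minimal edge subsets forming cycles...
Total circuits found: 7.

7


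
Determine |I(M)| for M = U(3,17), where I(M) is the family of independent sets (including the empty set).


Independent sets of U(3,17) are all subsets of size <= 3.
Count = (17 choose 0) + (17 choose 1) + (17 choose 2) + (17 choose 3)
     = 1 + 17 + 136 + 680
     = 834.

834


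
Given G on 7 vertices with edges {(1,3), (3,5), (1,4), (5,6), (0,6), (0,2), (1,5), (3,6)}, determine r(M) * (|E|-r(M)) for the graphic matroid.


r(M) = |V| - c = 7 - 1 = 6.
nullity = |E| - r(M) = 8 - 6 = 2.
Product = 6 * 2 = 12.

12


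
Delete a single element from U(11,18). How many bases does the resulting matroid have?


Deleting e from U(11,18) gives U(11,17) since n > r.
Bases of U(11,17) = C(17,11) = 12376.

12376


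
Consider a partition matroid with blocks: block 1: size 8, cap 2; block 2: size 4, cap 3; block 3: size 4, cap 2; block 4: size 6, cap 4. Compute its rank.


Rank of a partition matroid = sum of min(|Si|, ci) for each block.
= min(8,2) + min(4,3) + min(4,2) + min(6,4)
= 2 + 3 + 2 + 4
= 11.

11


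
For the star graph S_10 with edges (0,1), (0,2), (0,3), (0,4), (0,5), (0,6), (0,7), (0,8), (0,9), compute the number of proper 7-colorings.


P(tree, k) = k * (k-1)^(9) for any tree on 10 vertices.
P(7) = 7 * 6^9 = 7 * 10077696 = 70543872.

70543872


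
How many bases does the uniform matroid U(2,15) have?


Bases of U(2,15) are all 2-element subsets of the 15-element ground set.
Number of bases = C(15,2).
C(15,2) = (15 * 14) / (1 * 2) = 105.

105


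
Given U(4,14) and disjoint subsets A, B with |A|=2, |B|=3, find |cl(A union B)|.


|A union B| = 2 + 3 = 5 (disjoint).
In U(4,14), cl(S) = S if |S| < 4, else cl(S) = E.
Since 5 >= 4, cl(A union B) = E.
|cl(A union B)| = 14.

14


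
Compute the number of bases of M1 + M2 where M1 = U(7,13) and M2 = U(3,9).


Bases of a direct sum M1 + M2: |B| = |B(M1)| * |B(M2)|.
|B(U(7,13))| = C(13,7) = 1716.
|B(U(3,9))| = C(9,3) = 84.
Total bases = 1716 * 84 = 144144.

144144


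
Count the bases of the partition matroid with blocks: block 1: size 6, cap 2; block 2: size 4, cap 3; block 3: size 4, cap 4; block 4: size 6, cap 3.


A basis picks exactly ci elements from block i.
Number of bases = product of C(|Si|, ci).
= C(6,2) * C(4,3) * C(4,4) * C(6,3)
= 15 * 4 * 1 * 20
= 1200.

1200


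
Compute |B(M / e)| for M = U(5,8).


Contracting e from U(5,8) gives U(4,7).
Bases of U(4,7) = C(7,4) = (7 * 6 * 5 * 4) / (1 * 2 * 3 * 4) = 35.

35


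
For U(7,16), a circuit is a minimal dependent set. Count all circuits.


In U(7,16), circuits are the (8)-element subsets.
Any set of 8 elements is dependent, and removing any one element gives
an independent set of size 7, so it is a minimal dependent set.
Number of circuits = C(16,8) = 12870.

12870


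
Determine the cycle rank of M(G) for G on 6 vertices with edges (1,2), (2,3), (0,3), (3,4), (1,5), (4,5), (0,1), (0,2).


Cycle rank (nullity) = |E| - r(M) = |E| - (|V| - c).
|E| = 8, |V| = 6, c = 1.
Nullity = 8 - (6 - 1) = 8 - 5 = 3.

3


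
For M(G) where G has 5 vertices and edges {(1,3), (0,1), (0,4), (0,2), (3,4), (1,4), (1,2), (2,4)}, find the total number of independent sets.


An independent set in a graphic matroid is an acyclic edge subset.
G has 5 vertices and 8 edges.
Enumerate all 2^8 = 256 subsets, checking for acyclicity.
Total independent sets = 128.

128


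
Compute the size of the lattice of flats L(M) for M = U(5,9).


Flats of U(5,9): every subset of size < 5 is a flat, plus E itself.
Count = C(9,0) + C(9,1) + C(9,2) + C(9,3) + C(9,4) + 1
     = 1 + 9 + 36 + 84 + 126 + 1
     = 257.

257


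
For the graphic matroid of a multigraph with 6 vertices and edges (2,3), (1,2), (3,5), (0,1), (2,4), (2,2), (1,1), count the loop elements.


In a graphic matroid, a loop is a self-loop edge (u,u) with rank 0.
Examining all 7 edges for self-loops...
Self-loops found: (2,2), (1,1)
Number of loops = 2.

2


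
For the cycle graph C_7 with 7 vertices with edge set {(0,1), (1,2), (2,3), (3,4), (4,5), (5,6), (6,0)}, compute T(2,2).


T(C_7; x,y) = x + x^2 + ... + x^(6) + y.
T(2,2) = 2^1 + 2^2 + 2^3 + 2^4 + 2^5 + 2^6 + 2
= 2 + 4 + 8 + 16 + 32 + 64 + 2
= 128.

128


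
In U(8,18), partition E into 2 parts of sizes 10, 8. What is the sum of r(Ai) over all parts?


r(Ai) = min(|Ai|, 8) for each part.
Sum = min(10,8) + min(8,8)
    = 8 + 8
    = 16.

16


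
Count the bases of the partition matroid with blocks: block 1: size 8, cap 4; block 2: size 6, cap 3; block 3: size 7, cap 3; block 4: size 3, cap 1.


A basis picks exactly ci elements from block i.
Number of bases = product of C(|Si|, ci).
= C(8,4) * C(6,3) * C(7,3) * C(3,1)
= 70 * 20 * 35 * 3
= 147000.

147000


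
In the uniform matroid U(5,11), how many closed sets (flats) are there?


Flats of U(5,11): every subset of size < 5 is a flat, plus E itself.
Count = C(11,0) + C(11,1) + C(11,2) + C(11,3) + C(11,4) + 1
     = 1 + 11 + 55 + 165 + 330 + 1
     = 563.

563


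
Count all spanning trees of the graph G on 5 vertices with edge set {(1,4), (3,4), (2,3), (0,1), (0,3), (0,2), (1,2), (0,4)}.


By Kirchhoff's matrix tree theorem, the number of spanning trees equals
the determinant of any cofactor of the Laplacian matrix L.
G has 5 vertices and 8 edges.
Computing the (4 x 4) cofactor determinant gives 45.

45


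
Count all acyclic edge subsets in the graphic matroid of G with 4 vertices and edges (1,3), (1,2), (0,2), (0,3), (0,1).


An independent set in a graphic matroid is an acyclic edge subset.
G has 4 vertices and 5 edges.
Enumerate all 2^5 = 32 subsets, checking for acyclicity.
Total independent sets = 24.

24


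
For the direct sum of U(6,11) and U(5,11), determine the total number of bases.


Bases of a direct sum M1 + M2: |B| = |B(M1)| * |B(M2)|.
|B(U(6,11))| = C(11,6) = 462.
|B(U(5,11))| = C(11,5) = 462.
Total bases = 462 * 462 = 213444.

213444


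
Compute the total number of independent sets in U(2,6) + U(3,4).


For a direct sum, |I(M1+M2)| = |I(M1)| * |I(M2)|.
|I(U(2,6))| = sum C(6,k) for k=0..2 = 22.
|I(U(3,4))| = sum C(4,k) for k=0..3 = 15.
Total = 22 * 15 = 330.

330


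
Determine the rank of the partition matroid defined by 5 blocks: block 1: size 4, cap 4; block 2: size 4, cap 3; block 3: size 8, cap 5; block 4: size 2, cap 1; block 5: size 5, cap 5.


Rank of a partition matroid = sum of min(|Si|, ci) for each block.
= min(4,4) + min(4,3) + min(8,5) + min(2,1) + min(5,5)
= 4 + 3 + 5 + 1 + 5
= 18.

18


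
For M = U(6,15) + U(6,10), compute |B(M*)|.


(M1+M2)* = M1* + M2*.
M1* = U(9,15), bases: C(15,9) = 5005.
M2* = U(4,10), bases: C(10,4) = 210.
|B(M*)| = 5005 * 210 = 1051050.

1051050


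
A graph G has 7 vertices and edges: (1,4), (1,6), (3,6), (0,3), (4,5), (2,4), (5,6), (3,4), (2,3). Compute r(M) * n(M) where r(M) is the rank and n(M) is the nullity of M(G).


r(M) = |V| - c = 7 - 1 = 6.
nullity = |E| - r(M) = 9 - 6 = 3.
Product = 6 * 3 = 18.

18


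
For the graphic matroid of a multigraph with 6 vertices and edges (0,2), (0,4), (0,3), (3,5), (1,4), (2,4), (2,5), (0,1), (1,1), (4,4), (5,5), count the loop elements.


In a graphic matroid, a loop is a self-loop edge (u,u) with rank 0.
Examining all 11 edges for self-loops...
Self-loops found: (1,1), (4,4), (5,5)
Number of loops = 3.

3


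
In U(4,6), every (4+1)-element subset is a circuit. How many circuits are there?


In U(4,6), circuits are the (5)-element subsets.
Any set of 5 elements is dependent, and removing any one element gives
an independent set of size 4, so it is a minimal dependent set.
Number of circuits = (6 choose 5) = 6.

6


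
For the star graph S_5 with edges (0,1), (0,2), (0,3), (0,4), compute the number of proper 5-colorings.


P(tree, k) = k * (k-1)^(4) for any tree on 5 vertices.
P(5) = 5 * 4^4 = 5 * 256 = 1280.

1280


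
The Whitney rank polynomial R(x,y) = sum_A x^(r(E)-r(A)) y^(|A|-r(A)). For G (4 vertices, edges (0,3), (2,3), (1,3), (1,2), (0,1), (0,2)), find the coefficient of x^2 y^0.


R(x,y) = sum over A in 2^E of x^(r(E)-r(A)) * y^(|A|-r(A)).
G has 4 vertices, 6 edges. r(E) = 3.
Enumerate all 2^6 = 64 subsets.
Count subsets with r(E)-r(A)=2 and |A|-r(A)=0: 6.

6


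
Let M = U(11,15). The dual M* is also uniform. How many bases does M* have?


The dual of U(r,n) is U(n-r, n) = U(4,15).
Bases of U(4,15) are all (4)-element subsets.
|B(M*)| = C(15,4) = (15 * 14 * 13 * 12) / (1 * 2 * 3 * 4) = 1365.

1365


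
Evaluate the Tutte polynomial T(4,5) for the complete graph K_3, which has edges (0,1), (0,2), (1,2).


T(K_3; x,y) = x^2 + x + y.
T(4,5) = 16 + 4 + 5 = 25.

25


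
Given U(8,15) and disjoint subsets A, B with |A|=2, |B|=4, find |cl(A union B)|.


|A union B| = 2 + 4 = 6 (disjoint).
In U(8,15), cl(S) = S if |S| < 8, else cl(S) = E.
Since 6 < 8, cl(A union B) = A union B.
|cl(A union B)| = 6.

6


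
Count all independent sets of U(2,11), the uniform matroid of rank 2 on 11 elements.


Independent sets of U(2,11) are all subsets of size <= 2.
Count = (11 choose 0) + (11 choose 1) + (11 choose 2)
     = 1 + 11 + 55
     = 67.

67


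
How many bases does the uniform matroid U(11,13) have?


Bases of U(11,13) are all 11-element subsets of the 13-element ground set.
Number of bases = C(13,11).
(13 choose 11) = 78.

78


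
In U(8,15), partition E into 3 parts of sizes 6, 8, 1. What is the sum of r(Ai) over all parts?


r(Ai) = min(|Ai|, 8) for each part.
Sum = min(6,8) + min(8,8) + min(1,8)
    = 6 + 8 + 1
    = 15.

15


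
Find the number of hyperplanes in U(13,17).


Hyperplanes of U(13,17) are flats of rank 12.
In a uniform matroid, these are exactly the (12)-element subsets.
Count = C(17,12) = 17! / (12! * 5!) = 6188.

6188


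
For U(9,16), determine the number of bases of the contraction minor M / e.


Contracting e from U(9,16) gives U(8,15).
Bases of U(8,15) = (15 choose 8) = 6435.

6435


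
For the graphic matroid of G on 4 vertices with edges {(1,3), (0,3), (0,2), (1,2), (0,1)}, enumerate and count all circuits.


A circuit in a graphic matroid = edge set of a simple cycle.
G has 4 vertices and 5 edges.
Enumerating all minimal edge subsets forming cycles...
Total circuits found: 3.

3


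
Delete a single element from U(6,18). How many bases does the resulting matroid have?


Deleting e from U(6,18) gives U(6,17) since n > r.
Bases of U(6,17) = (17 choose 6) = 12376.

12376


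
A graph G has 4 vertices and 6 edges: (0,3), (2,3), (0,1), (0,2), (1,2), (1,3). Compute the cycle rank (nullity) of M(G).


Cycle rank (nullity) = |E| - r(M) = |E| - (|V| - c).
|E| = 6, |V| = 4, c = 1.
Nullity = 6 - (4 - 1) = 6 - 3 = 3.

3


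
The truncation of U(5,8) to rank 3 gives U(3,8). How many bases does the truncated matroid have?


Truncating U(5,8) to rank 3 gives U(3,8).
Bases of U(3,8) are all 3-element subsets of 8 elements.
Number of bases = C(8,3) = (8 * 7 * 6) / (1 * 2 * 3) = 56.

56


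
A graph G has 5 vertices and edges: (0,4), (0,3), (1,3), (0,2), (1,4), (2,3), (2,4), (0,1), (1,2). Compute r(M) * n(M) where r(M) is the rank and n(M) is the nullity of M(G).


r(M) = |V| - c = 5 - 1 = 4.
nullity = |E| - r(M) = 9 - 4 = 5.
Product = 4 * 5 = 20.

20


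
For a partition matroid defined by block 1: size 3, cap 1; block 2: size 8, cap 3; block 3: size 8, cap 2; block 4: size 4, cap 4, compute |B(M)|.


A basis picks exactly ci elements from block i.
Number of bases = product of C(|Si|, ci).
= C(3,1) * C(8,3) * C(8,2) * C(4,4)
= 3 * 56 * 28 * 1
= 4704.

4704


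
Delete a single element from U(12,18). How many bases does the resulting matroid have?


Deleting e from U(12,18) gives U(12,17) since n > r.
Bases of U(12,17) = C(17,12) = 17! / (12! * 5!) = 6188.

6188


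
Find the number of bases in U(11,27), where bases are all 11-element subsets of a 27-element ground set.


Bases of U(11,27) are all 11-element subsets of the 27-element ground set.
Number of bases = C(27,11).
C(27,11) = 13037895.

13037895


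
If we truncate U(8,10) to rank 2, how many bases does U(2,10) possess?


Truncating U(8,10) to rank 2 gives U(2,10).
Bases of U(2,10) are all 2-element subsets of 10 elements.
Number of bases = (10 choose 2) = 45.

45


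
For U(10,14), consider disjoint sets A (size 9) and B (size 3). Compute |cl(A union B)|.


|A union B| = 9 + 3 = 12 (disjoint).
In U(10,14), cl(S) = S if |S| < 10, else cl(S) = E.
Since 12 >= 10, cl(A union B) = E.
|cl(A union B)| = 14.

14


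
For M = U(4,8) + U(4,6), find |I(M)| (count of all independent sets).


For a direct sum, |I(M1+M2)| = |I(M1)| * |I(M2)|.
|I(U(4,8))| = sum C(8,k) for k=0..4 = 163.
|I(U(4,6))| = sum C(6,k) for k=0..4 = 57.
Total = 163 * 57 = 9291.

9291


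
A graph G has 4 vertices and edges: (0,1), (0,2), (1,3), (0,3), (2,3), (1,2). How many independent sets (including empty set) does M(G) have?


An independent set in a graphic matroid is an acyclic edge subset.
G has 4 vertices and 6 edges.
Enumerate all 2^6 = 64 subsets, checking for acyclicity.
Total independent sets = 38.

38


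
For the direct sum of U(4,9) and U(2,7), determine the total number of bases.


Bases of a direct sum M1 + M2: |B| = |B(M1)| * |B(M2)|.
|B(U(4,9))| = C(9,4) = 126.
|B(U(2,7))| = C(7,2) = 21.
Total bases = 126 * 21 = 2646.

2646


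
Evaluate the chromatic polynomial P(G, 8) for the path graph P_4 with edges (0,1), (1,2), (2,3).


P(P_4, k) = k * (k-1)^(3).
P(8) = 8 * 7^3 = 8 * 343 = 2744.

2744


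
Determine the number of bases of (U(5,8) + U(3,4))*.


(M1+M2)* = M1* + M2*.
M1* = U(3,8), bases: C(8,3) = 56.
M2* = U(1,4), bases: C(4,1) = 4.
|B(M*)| = 56 * 4 = 224.

224


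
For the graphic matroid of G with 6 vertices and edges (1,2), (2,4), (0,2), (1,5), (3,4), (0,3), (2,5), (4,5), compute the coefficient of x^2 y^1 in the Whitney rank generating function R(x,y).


R(x,y) = sum over A in 2^E of x^(r(E)-r(A)) * y^(|A|-r(A)).
G has 6 vertices, 8 edges. r(E) = 5.
Enumerate all 2^8 = 256 subsets.
Count subsets with r(E)-r(A)=2 and |A|-r(A)=1: 12.

12


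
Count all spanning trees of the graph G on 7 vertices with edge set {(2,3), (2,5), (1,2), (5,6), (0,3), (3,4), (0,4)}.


By Kirchhoff's matrix tree theorem, the number of spanning trees equals
the determinant of any cofactor of the Laplacian matrix L.
G has 7 vertices and 7 edges.
Computing the (6 x 6) cofactor determinant gives 3.

3


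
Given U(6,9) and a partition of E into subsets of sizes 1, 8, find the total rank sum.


r(Ai) = min(|Ai|, 6) for each part.
Sum = min(1,6) + min(8,6)
    = 1 + 6
    = 7.

7


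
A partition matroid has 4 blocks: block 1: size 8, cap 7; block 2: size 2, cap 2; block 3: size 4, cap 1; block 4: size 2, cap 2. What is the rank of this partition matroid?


Rank of a partition matroid = sum of min(|Si|, ci) for each block.
= min(8,7) + min(2,2) + min(4,1) + min(2,2)
= 7 + 2 + 1 + 2
= 12.

12


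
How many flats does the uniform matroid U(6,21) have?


Flats of U(6,21): every subset of size < 6 is a flat, plus E itself.
Count = C(21,0) + C(21,1) + C(21,2) + C(21,3) + C(21,4) + C(21,5) + 1
     = 1 + 21 + 210 + 1330 + 5985 + 20349 + 1
     = 27897.

27897


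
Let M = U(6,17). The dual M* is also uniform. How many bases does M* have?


The dual of U(r,n) is U(n-r, n) = U(11,17).
Bases of U(11,17) are all (11)-element subsets.
|B(M*)| = C(17,11) = 17! / (11! * 6!) = 12376.

12376


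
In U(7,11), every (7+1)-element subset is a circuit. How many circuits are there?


In U(7,11), circuits are the (8)-element subsets.
Any set of 8 elements is dependent, and removing any one element gives
an independent set of size 7, so it is a minimal dependent set.
Number of circuits = (11 choose 8) = 165.

165


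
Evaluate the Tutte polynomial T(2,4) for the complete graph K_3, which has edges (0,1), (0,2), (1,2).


T(K_3; x,y) = x^2 + x + y.
T(2,4) = 4 + 2 + 4 = 10.

10


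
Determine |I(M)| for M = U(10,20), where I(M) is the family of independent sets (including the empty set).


Independent sets of U(10,20) are all subsets of size <= 10.
Count = (20 choose 0) + (20 choose 1) + (20 choose 2) + (20 choose 3) + (20 choose 4) + (20 choose 5) + (20 choose 6) + (20 choose 7) + (20 choose 8) + (20 choose 9) + (20 choose 10)
     = 1 + 20 + 190 + 1140 + 4845 + 15504 + 38760 + 77520 + 125970 + 167960 + 184756
     = 616666.

616666


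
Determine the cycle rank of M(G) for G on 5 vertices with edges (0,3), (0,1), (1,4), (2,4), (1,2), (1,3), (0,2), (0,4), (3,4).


Cycle rank (nullity) = |E| - r(M) = |E| - (|V| - c).
|E| = 9, |V| = 5, c = 1.
Nullity = 9 - (5 - 1) = 9 - 4 = 5.

5


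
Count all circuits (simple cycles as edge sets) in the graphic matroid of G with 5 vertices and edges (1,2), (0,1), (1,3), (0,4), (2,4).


A circuit in a graphic matroid = edge set of a simple cycle.
G has 5 vertices and 5 edges.
Enumerating all minimal edge subsets forming cycles...
Total circuits found: 1.

1


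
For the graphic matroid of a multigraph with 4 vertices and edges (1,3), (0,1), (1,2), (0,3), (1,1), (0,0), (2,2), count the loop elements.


In a graphic matroid, a loop is a self-loop edge (u,u) with rank 0.
Examining all 7 edges for self-loops...
Self-loops found: (1,1), (0,0), (2,2)
Number of loops = 3.

3


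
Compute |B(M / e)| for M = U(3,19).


Contracting e from U(3,19) gives U(2,18).
Bases of U(2,18) = C(18,2) = 18! / (2! * 16!) = 153.

153


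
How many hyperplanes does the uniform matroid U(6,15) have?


Hyperplanes of U(6,15) are flats of rank 5.
In a uniform matroid, these are exactly the (5)-element subsets.
Count = C(15,5) = 15! / (5! * 10!) = 3003.

3003


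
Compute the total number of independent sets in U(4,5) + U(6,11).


For a direct sum, |I(M1+M2)| = |I(M1)| * |I(M2)|.
|I(U(4,5))| = sum C(5,k) for k=0..4 = 31.
|I(U(6,11))| = sum C(11,k) for k=0..6 = 1486.
Total = 31 * 1486 = 46066.

46066


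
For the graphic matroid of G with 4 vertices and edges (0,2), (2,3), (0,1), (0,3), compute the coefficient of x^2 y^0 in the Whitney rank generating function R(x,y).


R(x,y) = sum over A in 2^E of x^(r(E)-r(A)) * y^(|A|-r(A)).
G has 4 vertices, 4 edges. r(E) = 3.
Enumerate all 2^4 = 16 subsets.
Count subsets with r(E)-r(A)=2 and |A|-r(A)=0: 4.

4


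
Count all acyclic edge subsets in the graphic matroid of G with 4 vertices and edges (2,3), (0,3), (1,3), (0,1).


An independent set in a graphic matroid is an acyclic edge subset.
G has 4 vertices and 4 edges.
Enumerate all 2^4 = 16 subsets, checking for acyclicity.
Total independent sets = 14.

14


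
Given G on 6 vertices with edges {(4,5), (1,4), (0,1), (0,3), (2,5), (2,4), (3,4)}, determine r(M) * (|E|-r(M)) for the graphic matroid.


r(M) = |V| - c = 6 - 1 = 5.
nullity = |E| - r(M) = 7 - 5 = 2.
Product = 5 * 2 = 10.

10


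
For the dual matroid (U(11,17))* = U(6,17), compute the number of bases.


The dual of U(r,n) is U(n-r, n) = U(6,17).
Bases of U(6,17) are all (6)-element subsets.
|B(M*)| = (17 choose 6) = 12376.

12376


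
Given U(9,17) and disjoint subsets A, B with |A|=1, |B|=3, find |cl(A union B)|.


|A union B| = 1 + 3 = 4 (disjoint).
In U(9,17), cl(S) = S if |S| < 9, else cl(S) = E.
Since 4 < 9, cl(A union B) = A union B.
|cl(A union B)| = 4.

4


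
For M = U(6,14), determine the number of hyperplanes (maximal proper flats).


Hyperplanes of U(6,14) are flats of rank 5.
In a uniform matroid, these are exactly the (5)-element subsets.
Count = (14 choose 5) = 2002.

2002


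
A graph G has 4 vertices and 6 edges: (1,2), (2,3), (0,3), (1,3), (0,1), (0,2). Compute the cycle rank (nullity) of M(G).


Cycle rank (nullity) = |E| - r(M) = |E| - (|V| - c).
|E| = 6, |V| = 4, c = 1.
Nullity = 6 - (4 - 1) = 6 - 3 = 3.

3


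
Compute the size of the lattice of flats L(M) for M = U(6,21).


Flats of U(6,21): every subset of size < 6 is a flat, plus E itself.
Count = C(21,0) + C(21,1) + C(21,2) + C(21,3) + C(21,4) + C(21,5) + 1
     = 1 + 21 + 210 + 1330 + 5985 + 20349 + 1
     = 27897.

27897


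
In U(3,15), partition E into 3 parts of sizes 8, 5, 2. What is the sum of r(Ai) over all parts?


r(Ai) = min(|Ai|, 3) for each part.
Sum = min(8,3) + min(5,3) + min(2,3)
    = 3 + 3 + 2
    = 8.

8


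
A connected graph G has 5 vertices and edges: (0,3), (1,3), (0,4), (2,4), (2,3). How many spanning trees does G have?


By Kirchhoff's matrix tree theorem, the number of spanning trees equals
the determinant of any cofactor of the Laplacian matrix L.
G has 5 vertices and 5 edges.
Computing the (4 x 4) cofactor determinant gives 4.

4


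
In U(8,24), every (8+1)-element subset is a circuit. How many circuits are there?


In U(8,24), circuits are the (9)-element subsets.
Any set of 9 elements is dependent, and removing any one element gives
an independent set of size 8, so it is a minimal dependent set.
Number of circuits = C(24,9) = 1307504.

1307504


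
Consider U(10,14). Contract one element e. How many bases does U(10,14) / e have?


Contracting e from U(10,14) gives U(9,13).
Bases of U(9,13) = C(13,9) = 715.

715


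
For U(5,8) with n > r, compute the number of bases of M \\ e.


Deleting e from U(5,8) gives U(5,7) since n > r.
Bases of U(5,7) = C(7,5) = 21.

21


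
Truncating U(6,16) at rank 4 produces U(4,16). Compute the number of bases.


Truncating U(6,16) to rank 4 gives U(4,16).
Bases of U(4,16) are all 4-element subsets of 16 elements.
Number of bases = (16 choose 4) = 1820.

1820


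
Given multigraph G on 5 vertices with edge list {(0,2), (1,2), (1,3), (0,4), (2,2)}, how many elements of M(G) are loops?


In a graphic matroid, a loop is a self-loop edge (u,u) with rank 0.
Examining all 5 edges for self-loops...
Self-loops found: (2,2)
Number of loops = 1.

1


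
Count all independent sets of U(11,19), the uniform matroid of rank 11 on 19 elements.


Independent sets of U(11,19) are all subsets of size <= 11.
Count = (19 choose 0) + (19 choose 1) + (19 choose 2) + (19 choose 3) + (19 choose 4) + (19 choose 5) + (19 choose 6) + (19 choose 7) + (19 choose 8) + (19 choose 9) + (19 choose 10) + (19 choose 11)
     = 1 + 19 + 171 + 969 + 3876 + 11628 + 27132 + 50388 + 75582 + 92378 + 92378 + 75582
     = 430104.

430104


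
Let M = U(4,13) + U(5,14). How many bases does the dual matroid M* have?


(M1+M2)* = M1* + M2*.
M1* = U(9,13), bases: C(13,9) = 715.
M2* = U(9,14), bases: C(14,9) = 2002.
|B(M*)| = 715 * 2002 = 1431430.

1431430


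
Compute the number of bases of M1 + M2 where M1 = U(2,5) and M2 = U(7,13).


Bases of a direct sum M1 + M2: |B| = |B(M1)| * |B(M2)|.
|B(U(2,5))| = C(5,2) = 10.
|B(U(7,13))| = C(13,7) = 1716.
Total bases = 10 * 1716 = 17160.

17160


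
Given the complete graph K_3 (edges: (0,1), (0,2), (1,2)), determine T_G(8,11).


T(K_3; x,y) = x^2 + x + y.
T(8,11) = 64 + 8 + 11 = 83.

83


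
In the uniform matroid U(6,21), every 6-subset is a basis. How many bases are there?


Bases of U(6,21) are all 6-element subsets of the 21-element ground set.
Number of bases = C(21,6).
(21 choose 6) = 54264.

54264


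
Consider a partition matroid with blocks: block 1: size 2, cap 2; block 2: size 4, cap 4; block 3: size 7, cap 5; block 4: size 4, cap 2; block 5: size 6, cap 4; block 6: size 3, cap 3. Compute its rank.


Rank of a partition matroid = sum of min(|Si|, ci) for each block.
= min(2,2) + min(4,4) + min(7,5) + min(4,2) + min(6,4) + min(3,3)
= 2 + 4 + 5 + 2 + 4 + 3
= 20.

20


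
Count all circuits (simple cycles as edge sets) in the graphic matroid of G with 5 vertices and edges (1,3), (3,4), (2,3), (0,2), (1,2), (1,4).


A circuit in a graphic matroid = edge set of a simple cycle.
G has 5 vertices and 6 edges.
Enumerating all minimal edge subsets forming cycles...
Total circuits found: 3.

3


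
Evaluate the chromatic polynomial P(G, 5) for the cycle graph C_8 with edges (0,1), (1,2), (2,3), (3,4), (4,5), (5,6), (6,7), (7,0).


P(C_8, k) = (k-1)^8 + (-1)^8*(k-1).
P(5) = (4)^8 + 4
= 65536 + 4 = 65540.

65540


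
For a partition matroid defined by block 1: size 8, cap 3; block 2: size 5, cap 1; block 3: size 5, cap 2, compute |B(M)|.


A basis picks exactly ci elements from block i.
Number of bases = product of C(|Si|, ci).
= C(8,3) * C(5,1) * C(5,2)
= 56 * 5 * 10
= 2800.

2800


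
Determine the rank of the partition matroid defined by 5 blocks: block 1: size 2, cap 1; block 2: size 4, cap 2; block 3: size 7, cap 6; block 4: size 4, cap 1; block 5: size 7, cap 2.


Rank of a partition matroid = sum of min(|Si|, ci) for each block.
= min(2,1) + min(4,2) + min(7,6) + min(4,1) + min(7,2)
= 1 + 2 + 6 + 1 + 2
= 12.

12


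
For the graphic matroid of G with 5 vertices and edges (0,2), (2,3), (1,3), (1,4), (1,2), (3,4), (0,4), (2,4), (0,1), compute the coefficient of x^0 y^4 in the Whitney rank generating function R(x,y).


R(x,y) = sum over A in 2^E of x^(r(E)-r(A)) * y^(|A|-r(A)).
G has 5 vertices, 9 edges. r(E) = 4.
Enumerate all 2^9 = 512 subsets.
Count subsets with r(E)-r(A)=0 and |A|-r(A)=4: 9.

9


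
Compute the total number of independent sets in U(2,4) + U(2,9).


For a direct sum, |I(M1+M2)| = |I(M1)| * |I(M2)|.
|I(U(2,4))| = sum C(4,k) for k=0..2 = 11.
|I(U(2,9))| = sum C(9,k) for k=0..2 = 46.
Total = 11 * 46 = 506.

506


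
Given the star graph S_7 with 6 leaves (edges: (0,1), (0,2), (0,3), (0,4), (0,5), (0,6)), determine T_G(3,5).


A star on 7 vertices is a tree with 6 edges.
T(x,y) = x^(6) for any tree.
T(3,5) = 3^6 = 729.

729


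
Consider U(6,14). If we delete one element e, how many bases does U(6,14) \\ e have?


Deleting e from U(6,14) gives U(6,13) since n > r.
Bases of U(6,13) = (13 choose 6) = 1716.

1716


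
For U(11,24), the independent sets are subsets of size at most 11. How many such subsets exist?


Independent sets of U(11,24) are all subsets of size <= 11.
Count = (24 choose 0) + (24 choose 1) + (24 choose 2) + (24 choose 3) + (24 choose 4) + (24 choose 5) + (24 choose 6) + (24 choose 7) + (24 choose 8) + (24 choose 9) + (24 choose 10) + (24 choose 11)
     = 1 + 24 + 276 + 2024 + 10626 + 42504 + 134596 + 346104 + 735471 + 1307504 + 1961256 + 2496144
     = 7036530.

7036530


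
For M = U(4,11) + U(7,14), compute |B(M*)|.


(M1+M2)* = M1* + M2*.
M1* = U(7,11), bases: C(11,7) = 330.
M2* = U(7,14), bases: C(14,7) = 3432.
|B(M*)| = 330 * 3432 = 1132560.

1132560


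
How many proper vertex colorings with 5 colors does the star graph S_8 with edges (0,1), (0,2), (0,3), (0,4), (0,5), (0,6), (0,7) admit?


P(tree, k) = k * (k-1)^(7) for any tree on 8 vertices.
P(5) = 5 * 4^7 = 5 * 16384 = 81920.

81920


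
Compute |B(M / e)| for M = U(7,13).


Contracting e from U(7,13) gives U(6,12).
Bases of U(6,12) = (12 choose 6) = 924.

924


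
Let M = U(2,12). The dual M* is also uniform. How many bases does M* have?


The dual of U(r,n) is U(n-r, n) = U(10,12).
Bases of U(10,12) are all (10)-element subsets.
|B(M*)| = C(12,10) = 12! / (10! * 2!) = 66.

66


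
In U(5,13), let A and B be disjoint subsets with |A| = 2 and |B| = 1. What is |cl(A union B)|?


|A union B| = 2 + 1 = 3 (disjoint).
In U(5,13), cl(S) = S if |S| < 5, else cl(S) = E.
Since 3 < 5, cl(A union B) = A union B.
|cl(A union B)| = 3.

3


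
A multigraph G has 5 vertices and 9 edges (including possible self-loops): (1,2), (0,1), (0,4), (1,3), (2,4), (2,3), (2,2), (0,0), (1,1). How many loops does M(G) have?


In a graphic matroid, a loop is a self-loop edge (u,u) with rank 0.
Examining all 9 edges for self-loops...
Self-loops found: (2,2), (0,0), (1,1)
Number of loops = 3.

3


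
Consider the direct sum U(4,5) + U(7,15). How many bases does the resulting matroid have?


Bases of a direct sum M1 + M2: |B| = |B(M1)| * |B(M2)|.
|B(U(4,5))| = C(5,4) = 5.
|B(U(7,15))| = C(15,7) = 6435.
Total bases = 5 * 6435 = 32175.

32175


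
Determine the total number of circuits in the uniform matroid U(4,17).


In U(4,17), circuits are the (5)-element subsets.
Any set of 5 elements is dependent, and removing any one element gives
an independent set of size 4, so it is a minimal dependent set.
Number of circuits = (17 choose 5) = 6188.

6188


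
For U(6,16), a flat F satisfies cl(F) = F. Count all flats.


Flats of U(6,16): every subset of size < 6 is a flat, plus E itself.
Count = (16 choose 0) + (16 choose 1) + (16 choose 2) + (16 choose 3) + (16 choose 4) + (16 choose 5) + 1
     = 1 + 16 + 120 + 560 + 1820 + 4368 + 1
     = 6886.

6886


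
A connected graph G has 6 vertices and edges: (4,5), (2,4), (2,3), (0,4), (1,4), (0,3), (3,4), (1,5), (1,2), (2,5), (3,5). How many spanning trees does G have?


By Kirchhoff's matrix tree theorem, the number of spanning trees equals
the determinant of any cofactor of the Laplacian matrix L.
G has 6 vertices and 11 edges.
Computing the (5 x 5) cofactor determinant gives 185.

185


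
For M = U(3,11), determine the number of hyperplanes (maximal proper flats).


Hyperplanes of U(3,11) are flats of rank 2.
In a uniform matroid, these are exactly the (2)-element subsets.
Count = (11 choose 2) = 55.

55


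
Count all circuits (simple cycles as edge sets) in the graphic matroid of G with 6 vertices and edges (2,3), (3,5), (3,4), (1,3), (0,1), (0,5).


A circuit in a graphic matroid = edge set of a simple cycle.
G has 6 vertices and 6 edges.
Enumerating all minimal edge subsets forming cycles...
Total circuits found: 1.

1


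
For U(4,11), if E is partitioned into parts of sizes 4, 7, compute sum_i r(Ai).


r(Ai) = min(|Ai|, 4) for each part.
Sum = min(4,4) + min(7,4)
    = 4 + 4
    = 8.

8


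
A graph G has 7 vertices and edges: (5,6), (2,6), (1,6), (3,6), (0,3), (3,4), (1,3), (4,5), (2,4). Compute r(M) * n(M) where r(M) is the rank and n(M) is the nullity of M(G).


r(M) = |V| - c = 7 - 1 = 6.
nullity = |E| - r(M) = 9 - 6 = 3.
Product = 6 * 3 = 18.

18


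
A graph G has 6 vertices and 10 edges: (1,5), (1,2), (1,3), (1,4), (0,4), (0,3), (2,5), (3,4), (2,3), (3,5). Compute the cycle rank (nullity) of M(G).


Cycle rank (nullity) = |E| - r(M) = |E| - (|V| - c).
|E| = 10, |V| = 6, c = 1.
Nullity = 10 - (6 - 1) = 10 - 5 = 5.

5


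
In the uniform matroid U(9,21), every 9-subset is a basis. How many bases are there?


Bases of U(9,21) are all 9-element subsets of the 21-element ground set.
Number of bases = C(21,9).
C(21,9) = 21! / (9! * 12!) = 293930.

293930


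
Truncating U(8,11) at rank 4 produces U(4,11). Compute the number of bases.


Truncating U(8,11) to rank 4 gives U(4,11).
Bases of U(4,11) are all 4-element subsets of 11 elements.
Number of bases = (11 choose 4) = 330.

330


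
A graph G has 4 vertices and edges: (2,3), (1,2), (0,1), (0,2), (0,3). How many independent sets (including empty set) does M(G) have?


An independent set in a graphic matroid is an acyclic edge subset.
G has 4 vertices and 5 edges.
Enumerate all 2^5 = 32 subsets, checking for acyclicity.
Total independent sets = 24.

24


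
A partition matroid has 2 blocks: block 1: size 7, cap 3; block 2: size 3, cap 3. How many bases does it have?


A basis picks exactly ci elements from block i.
Number of bases = product of C(|Si|, ci).
= C(7,3) * C(3,3)
= 35 * 1
= 35.

35


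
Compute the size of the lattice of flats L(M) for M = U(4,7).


Flats of U(4,7): every subset of size < 4 is a flat, plus E itself.
Count = (7 choose 0) + (7 choose 1) + (7 choose 2) + (7 choose 3) + 1
     = 1 + 7 + 21 + 35 + 1
     = 65.

65


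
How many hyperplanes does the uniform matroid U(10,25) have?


Hyperplanes of U(10,25) are flats of rank 9.
In a uniform matroid, these are exactly the (9)-element subsets.
Count = C(25,9) = 25! / (9! * 16!) = 2042975.

2042975


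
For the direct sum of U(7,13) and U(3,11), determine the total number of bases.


Bases of a direct sum M1 + M2: |B| = |B(M1)| * |B(M2)|.
|B(U(7,13))| = C(13,7) = 1716.
|B(U(3,11))| = C(11,3) = 165.
Total bases = 1716 * 165 = 283140.

283140


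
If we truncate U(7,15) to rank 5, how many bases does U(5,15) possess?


Truncating U(7,15) to rank 5 gives U(5,15).
Bases of U(5,15) are all 5-element subsets of 15 elements.
Number of bases = C(15,5) = 3003.

3003


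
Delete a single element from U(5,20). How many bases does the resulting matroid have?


Deleting e from U(5,20) gives U(5,19) since n > r.
Bases of U(5,19) = C(19,5) = 11628.

11628


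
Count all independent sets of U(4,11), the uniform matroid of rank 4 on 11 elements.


Independent sets of U(4,11) are all subsets of size <= 4.
Count = (11 choose 0) + (11 choose 1) + (11 choose 2) + (11 choose 3) + (11 choose 4)
     = 1 + 11 + 55 + 165 + 330
     = 562.

562


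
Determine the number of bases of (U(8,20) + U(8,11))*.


(M1+M2)* = M1* + M2*.
M1* = U(12,20), bases: C(20,12) = 125970.
M2* = U(3,11), bases: C(11,3) = 165.
|B(M*)| = 125970 * 165 = 20785050.

20785050


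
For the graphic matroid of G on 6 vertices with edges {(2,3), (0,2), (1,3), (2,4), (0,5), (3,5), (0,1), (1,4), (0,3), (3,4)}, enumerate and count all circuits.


A circuit in a graphic matroid = edge set of a simple cycle.
G has 6 vertices and 10 edges.
Enumerating all minimal edge subsets forming cycles...
Total circuits found: 20.

20


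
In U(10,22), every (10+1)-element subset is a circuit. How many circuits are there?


In U(10,22), circuits are the (11)-element subsets.
Any set of 11 elements is dependent, and removing any one element gives
an independent set of size 10, so it is a minimal dependent set.
Number of circuits = (22 choose 11) = 705432.

705432


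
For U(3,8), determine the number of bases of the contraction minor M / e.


Contracting e from U(3,8) gives U(2,7).
Bases of U(2,7) = (7 choose 2) = 21.

21


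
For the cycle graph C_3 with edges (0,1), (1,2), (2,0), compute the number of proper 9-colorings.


P(C_3, k) = (k-1)^3 + (-1)^3*(k-1).
P(9) = (8)^3 - 8
= 512 - 8 = 504.

504


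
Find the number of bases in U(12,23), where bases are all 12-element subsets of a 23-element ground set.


Bases of U(12,23) are all 12-element subsets of the 23-element ground set.
Number of bases = C(23,12).
C(23,12) = 1352078.

1352078


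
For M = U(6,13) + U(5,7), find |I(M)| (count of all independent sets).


For a direct sum, |I(M1+M2)| = |I(M1)| * |I(M2)|.
|I(U(6,13))| = sum C(13,k) for k=0..6 = 4096.
|I(U(5,7))| = sum C(7,k) for k=0..5 = 120.
Total = 4096 * 120 = 491520.

491520


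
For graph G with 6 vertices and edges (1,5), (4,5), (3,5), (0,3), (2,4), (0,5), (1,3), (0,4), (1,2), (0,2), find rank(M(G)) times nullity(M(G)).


r(M) = |V| - c = 6 - 1 = 5.
nullity = |E| - r(M) = 10 - 5 = 5.
Product = 5 * 5 = 25.

25


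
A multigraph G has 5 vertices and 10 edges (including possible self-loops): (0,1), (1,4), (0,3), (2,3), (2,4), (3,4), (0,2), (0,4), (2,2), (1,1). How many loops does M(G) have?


In a graphic matroid, a loop is a self-loop edge (u,u) with rank 0.
Examining all 10 edges for self-loops...
Self-loops found: (2,2), (1,1)
Number of loops = 2.

2


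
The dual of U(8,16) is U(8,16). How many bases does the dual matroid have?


The dual of U(r,n) is U(n-r, n) = U(8,16).
Bases of U(8,16) are all (8)-element subsets.
|B(M*)| = C(16,8) = 12870.

12870


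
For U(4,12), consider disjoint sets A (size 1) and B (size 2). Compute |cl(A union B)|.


|A union B| = 1 + 2 = 3 (disjoint).
In U(4,12), cl(S) = S if |S| < 4, else cl(S) = E.
Since 3 < 4, cl(A union B) = A union B.
|cl(A union B)| = 3.

3


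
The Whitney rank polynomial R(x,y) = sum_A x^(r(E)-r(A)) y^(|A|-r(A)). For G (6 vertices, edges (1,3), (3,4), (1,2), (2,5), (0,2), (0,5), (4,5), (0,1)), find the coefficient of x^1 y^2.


R(x,y) = sum over A in 2^E of x^(r(E)-r(A)) * y^(|A|-r(A)).
G has 6 vertices, 8 edges. r(E) = 5.
Enumerate all 2^8 = 256 subsets.
Count subsets with r(E)-r(A)=1 and |A|-r(A)=2: 3.

3


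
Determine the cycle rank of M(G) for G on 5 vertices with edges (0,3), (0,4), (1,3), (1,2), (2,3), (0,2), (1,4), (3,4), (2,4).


Cycle rank (nullity) = |E| - r(M) = |E| - (|V| - c).
|E| = 9, |V| = 5, c = 1.
Nullity = 9 - (5 - 1) = 9 - 4 = 5.

5


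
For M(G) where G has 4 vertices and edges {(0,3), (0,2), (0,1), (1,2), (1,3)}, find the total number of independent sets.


An independent set in a graphic matroid is an acyclic edge subset.
G has 4 vertices and 5 edges.
Enumerate all 2^5 = 32 subsets, checking for acyclicity.
Total independent sets = 24.

24


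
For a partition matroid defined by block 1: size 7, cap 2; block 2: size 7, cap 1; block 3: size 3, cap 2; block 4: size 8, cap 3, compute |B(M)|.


A basis picks exactly ci elements from block i.
Number of bases = product of C(|Si|, ci).
= C(7,2) * C(7,1) * C(3,2) * C(8,3)
= 21 * 7 * 3 * 56
= 24696.

24696


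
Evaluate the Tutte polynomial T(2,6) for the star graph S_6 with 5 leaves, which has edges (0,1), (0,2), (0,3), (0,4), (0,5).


A star on 6 vertices is a tree with 5 edges.
T(x,y) = x^(5) for any tree.
T(2,6) = 2^5 = 32.

32
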